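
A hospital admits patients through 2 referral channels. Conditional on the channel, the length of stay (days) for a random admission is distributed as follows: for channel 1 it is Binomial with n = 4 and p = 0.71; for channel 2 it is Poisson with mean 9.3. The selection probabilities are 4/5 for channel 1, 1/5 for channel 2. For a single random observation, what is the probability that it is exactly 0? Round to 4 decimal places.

0.0057

Conditional on each channel, P(X = 0): 1: 0.00707281; 2: 9.14242e-05.
By total probability, P(X = 0) = 0.8·0.00707281 + 0.2·9.14242e-05 = 0.00567653.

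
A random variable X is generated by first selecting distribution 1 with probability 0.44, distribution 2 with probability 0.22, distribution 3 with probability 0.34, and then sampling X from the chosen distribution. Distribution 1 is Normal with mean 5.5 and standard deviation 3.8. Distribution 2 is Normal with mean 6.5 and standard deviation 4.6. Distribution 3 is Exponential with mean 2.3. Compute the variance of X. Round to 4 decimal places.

15.7556

Per component, 1: μ=5.5, E[X²]=44.69; 2: μ=6.5, E[X²]=63.41; 3: μ=2.3, E[X²]=10.58.
E[X] = 0.44·5.5 + 0.22·6.5 + 0.34·2.3 = 4.632.
E[X²] = 0.44·44.69 + 0.22·63.41 + 0.34·10.58 = 37.211.
Var(X) = E[X²] − (E[X])² = 37.211 − 21.4554 = 15.7556.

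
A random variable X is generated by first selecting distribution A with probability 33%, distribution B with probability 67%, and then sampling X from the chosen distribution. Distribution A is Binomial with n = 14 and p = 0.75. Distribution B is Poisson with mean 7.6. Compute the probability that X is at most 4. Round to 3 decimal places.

Conditional on each component, P(X ≤ 4): A: 0.000341874; B: 0.124939.
By total probability, P(X ≤ 4) = 0.33·0.000341874 + 0.67·0.124939 = 0.0838217.

0.084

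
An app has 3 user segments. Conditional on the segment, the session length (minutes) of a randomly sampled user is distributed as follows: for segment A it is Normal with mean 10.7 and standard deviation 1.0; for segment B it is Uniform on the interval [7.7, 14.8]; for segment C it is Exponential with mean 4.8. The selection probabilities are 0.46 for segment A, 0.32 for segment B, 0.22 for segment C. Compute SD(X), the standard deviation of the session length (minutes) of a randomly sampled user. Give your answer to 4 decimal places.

Per component, A: μ=10.7, E[X²]=115.49; B: μ=11.25, E[X²]=130.763; C: μ=4.8, E[X²]=46.08.
E[X] = 0.46·10.7 + 0.32·11.25 + 0.22·4.8 = 9.578.
E[X²] = 0.46·115.49 + 0.32·130.763 + 0.22·46.08 = 105.107.
Var(X) = E[X²] − (E[X])² = 105.107 − 91.7381 = 13.3692.
SD(X) = √13.3692 = 3.65639.

3.6564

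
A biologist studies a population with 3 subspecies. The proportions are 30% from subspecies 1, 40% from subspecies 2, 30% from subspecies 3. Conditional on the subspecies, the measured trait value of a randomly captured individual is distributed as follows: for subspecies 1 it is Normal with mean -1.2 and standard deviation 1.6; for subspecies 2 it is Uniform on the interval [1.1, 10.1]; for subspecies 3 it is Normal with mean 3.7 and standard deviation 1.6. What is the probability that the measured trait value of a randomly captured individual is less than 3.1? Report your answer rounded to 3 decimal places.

Conditional on each subspecies, P(X < 3.1): 1: 0.996401; 2: 0.222222; 3: 0.35383.
By total probability, P(X < 3.1) = 0.3·0.996401 + 0.4·0.222222 + 0.3·0.35383 = 0.493958.

0.494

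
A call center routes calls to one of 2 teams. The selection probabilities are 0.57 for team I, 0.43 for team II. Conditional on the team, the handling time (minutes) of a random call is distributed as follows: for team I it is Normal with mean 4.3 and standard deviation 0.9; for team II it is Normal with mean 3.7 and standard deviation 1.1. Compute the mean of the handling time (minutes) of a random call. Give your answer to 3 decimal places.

Component means — I: 4.3; II: 3.7.
E[X] = 0.57·4.3 + 0.43·3.7 = 4.042.

4.042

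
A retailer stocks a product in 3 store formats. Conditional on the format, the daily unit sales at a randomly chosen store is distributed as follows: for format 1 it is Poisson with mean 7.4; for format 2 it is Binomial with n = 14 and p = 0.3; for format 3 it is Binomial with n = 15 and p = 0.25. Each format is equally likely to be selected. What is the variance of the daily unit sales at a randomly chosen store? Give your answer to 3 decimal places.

Per component, 1: μ=7.4, E[X²]=62.16; 2: μ=4.2, E[X²]=20.58; 3: μ=3.75, E[X²]=16.875.
E[X] = 0.333333·7.4 + 0.333333·4.2 + 0.333333·3.75 = 5.11667.
E[X²] = 0.333333·62.16 + 0.333333·20.58 + 0.333333·16.875 = 33.205.
Var(X) = E[X²] − (E[X])² = 33.205 − 26.1803 = 7.02472.

7.025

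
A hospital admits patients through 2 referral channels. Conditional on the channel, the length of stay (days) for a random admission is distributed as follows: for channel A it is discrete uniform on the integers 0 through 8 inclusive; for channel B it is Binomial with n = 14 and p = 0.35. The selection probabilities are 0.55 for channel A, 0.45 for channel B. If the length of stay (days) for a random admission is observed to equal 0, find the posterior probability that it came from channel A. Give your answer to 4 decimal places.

Likelihoods P(X=0 | ·): A: 0.111111; B: 0.00240318.
Posterior ∝ prior × likelihood. Numerator for A: 0.55·0.111111 = 0.0611111.
Normalizing constant: 0.55·0.111111 + 0.45·0.00240318 = 0.0621925.
P(A | observation) = 0.0611111 / 0.0621925 = 0.982612.

0.9826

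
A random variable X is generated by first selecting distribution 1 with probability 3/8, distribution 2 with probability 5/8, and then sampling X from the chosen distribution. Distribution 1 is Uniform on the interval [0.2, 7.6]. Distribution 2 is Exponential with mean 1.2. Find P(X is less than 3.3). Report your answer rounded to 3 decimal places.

Conditional on each component, P(X < 3.3): 1: 0.418919; 2: 0.936072.
By total probability, P(X < 3.3) = 0.375·0.418919 + 0.625·0.936072 = 0.74214.

0.742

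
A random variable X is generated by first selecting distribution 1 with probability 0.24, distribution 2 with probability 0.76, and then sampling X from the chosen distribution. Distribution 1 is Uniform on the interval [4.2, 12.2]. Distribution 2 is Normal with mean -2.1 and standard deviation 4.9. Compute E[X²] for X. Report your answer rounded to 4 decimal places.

39.0168

For each component E[X²] = Var + (mean)², giving 1: 72.5733; 2: 28.42.
Overall E[X²] = 0.24·72.5733 + 0.76·28.42 = 39.0168.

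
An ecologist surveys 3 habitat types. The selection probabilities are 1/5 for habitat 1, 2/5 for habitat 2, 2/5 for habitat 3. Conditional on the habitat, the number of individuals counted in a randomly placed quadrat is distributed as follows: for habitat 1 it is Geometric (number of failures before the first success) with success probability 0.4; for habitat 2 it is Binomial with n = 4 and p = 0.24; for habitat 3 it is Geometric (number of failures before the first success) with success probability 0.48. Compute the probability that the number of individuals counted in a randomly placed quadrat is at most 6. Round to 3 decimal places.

Conditional on each habitat, P(X ≤ 6): 1: 0.972006; 2: 1; 3: 0.989719.
By total probability, P(X ≤ 6) = 0.2·0.972006 + 0.4·1 + 0.4·0.989719 = 0.990289.

0.990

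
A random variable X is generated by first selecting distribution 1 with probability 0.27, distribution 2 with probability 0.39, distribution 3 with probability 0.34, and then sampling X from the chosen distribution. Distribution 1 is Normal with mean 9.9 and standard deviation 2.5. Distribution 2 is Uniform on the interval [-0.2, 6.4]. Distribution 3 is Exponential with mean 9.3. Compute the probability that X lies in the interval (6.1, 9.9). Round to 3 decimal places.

0.195

Conditional on each component, P(6.1 < X < 9.9): 1: 0.435745; 2: 0.0454545; 3: 0.174073.
By total probability, P(6.1 < X < 9.9) = 0.27·0.435745 + 0.39·0.0454545 + 0.34·0.174073 = 0.194563.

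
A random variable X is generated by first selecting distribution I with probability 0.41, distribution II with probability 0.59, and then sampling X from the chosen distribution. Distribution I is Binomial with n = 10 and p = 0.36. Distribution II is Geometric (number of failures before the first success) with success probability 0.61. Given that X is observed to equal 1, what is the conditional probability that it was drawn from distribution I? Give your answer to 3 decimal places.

0.159

Likelihoods P(X=1 | ·): I: 0.0648518; II: 0.2379.
Posterior ∝ prior × likelihood. Numerator for I: 0.41·0.0648518 = 0.0265893.
Normalizing constant: 0.41·0.0648518 + 0.59·0.2379 = 0.16695.
P(I | observation) = 0.0265893 / 0.16695 = 0.159265.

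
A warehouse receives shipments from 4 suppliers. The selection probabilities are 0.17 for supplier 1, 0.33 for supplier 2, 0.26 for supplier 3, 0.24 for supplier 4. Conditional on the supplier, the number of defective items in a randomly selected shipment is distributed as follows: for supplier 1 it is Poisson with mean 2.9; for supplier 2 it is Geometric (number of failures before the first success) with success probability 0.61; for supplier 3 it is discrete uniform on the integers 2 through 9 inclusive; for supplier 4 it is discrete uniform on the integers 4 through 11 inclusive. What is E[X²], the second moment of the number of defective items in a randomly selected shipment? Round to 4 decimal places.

For each component E[X²] = Var + (mean)², giving 1: 11.31; 2: 1.45687; 3: 35.5; 4: 61.5.
Overall E[X²] = 0.17·11.31 + 0.33·1.45687 + 0.26·35.5 + 0.24·61.5 = 26.3935.

26.3935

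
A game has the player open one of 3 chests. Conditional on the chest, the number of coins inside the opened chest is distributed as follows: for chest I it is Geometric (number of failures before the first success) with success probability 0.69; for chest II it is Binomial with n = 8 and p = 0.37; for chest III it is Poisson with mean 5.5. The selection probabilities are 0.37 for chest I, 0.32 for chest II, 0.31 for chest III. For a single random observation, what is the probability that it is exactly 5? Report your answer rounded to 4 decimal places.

Conditional on each chest, P(X = 5): I: 0.00197541; II: 0.0970998; III: 0.171401.
By total probability, P(X = 5) = 0.37·0.00197541 + 0.32·0.0970998 + 0.31·0.171401 = 0.084937.

0.0849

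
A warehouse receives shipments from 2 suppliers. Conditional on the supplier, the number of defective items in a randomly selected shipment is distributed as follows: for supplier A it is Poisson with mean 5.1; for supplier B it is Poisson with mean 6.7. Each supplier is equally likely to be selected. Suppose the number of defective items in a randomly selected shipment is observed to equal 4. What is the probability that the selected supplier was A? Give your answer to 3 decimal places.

Likelihoods P(X=4 | ·): A: 0.171857; B: 0.103351.
Posterior ∝ prior × likelihood. Numerator for A: 0.5·0.171857 = 0.0859286.
Normalizing constant: 0.5·0.171857 + 0.5·0.103351 = 0.137604.
P(A | observation) = 0.0859286 / 0.137604 = 0.624462.

0.624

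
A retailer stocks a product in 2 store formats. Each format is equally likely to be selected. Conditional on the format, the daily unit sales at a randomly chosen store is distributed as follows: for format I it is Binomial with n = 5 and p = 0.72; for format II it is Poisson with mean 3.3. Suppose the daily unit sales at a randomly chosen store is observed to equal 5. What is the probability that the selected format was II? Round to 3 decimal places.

0.383

Likelihoods P(X=5 | ·): I: 0.193492; II: 0.120286.
Posterior ∝ prior × likelihood. Numerator for II: 0.5·0.120286 = 0.0601432.
Normalizing constant: 0.5·0.193492 + 0.5·0.120286 = 0.156889.
P(II | observation) = 0.0601432 / 0.156889 = 0.383349.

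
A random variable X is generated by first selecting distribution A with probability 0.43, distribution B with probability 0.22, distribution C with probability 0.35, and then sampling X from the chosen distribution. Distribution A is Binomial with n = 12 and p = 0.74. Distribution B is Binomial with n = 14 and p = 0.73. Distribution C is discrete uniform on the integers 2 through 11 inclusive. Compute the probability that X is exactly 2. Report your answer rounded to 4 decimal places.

0.0350

Conditional on each component, P(X = 2): A: 5.102e-05; B: 7.27867e-06; C: 0.1.
By total probability, P(X = 2) = 0.43·5.102e-05 + 0.22·7.27867e-06 + 0.35·0.1 = 0.0350235.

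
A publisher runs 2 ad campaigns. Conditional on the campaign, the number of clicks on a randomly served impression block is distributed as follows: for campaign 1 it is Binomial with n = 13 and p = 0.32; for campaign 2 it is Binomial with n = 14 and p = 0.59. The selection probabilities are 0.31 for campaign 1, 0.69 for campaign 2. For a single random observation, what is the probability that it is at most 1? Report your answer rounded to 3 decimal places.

0.015

Conditional on each campaign, P(X ≤ 1): 1: 0.0473099; 2: 8.02064e-05.
By total probability, P(X ≤ 1) = 0.31·0.0473099 + 0.69·8.02064e-05 = 0.0147214.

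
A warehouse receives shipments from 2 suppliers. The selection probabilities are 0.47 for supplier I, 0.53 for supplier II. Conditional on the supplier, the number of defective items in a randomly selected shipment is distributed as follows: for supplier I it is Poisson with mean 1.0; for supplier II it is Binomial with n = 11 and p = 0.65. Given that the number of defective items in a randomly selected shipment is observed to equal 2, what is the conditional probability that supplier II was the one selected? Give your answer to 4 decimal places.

Likelihoods P(X=2 | ·): I: 0.18394; II: 0.00183148.
Posterior ∝ prior × likelihood. Numerator for II: 0.53·0.00183148 = 0.000970684.
Normalizing constant: 0.47·0.18394 + 0.53·0.00183148 = 0.0874224.
P(II | observation) = 0.000970684 / 0.0874224 = 0.0111034.

0.0111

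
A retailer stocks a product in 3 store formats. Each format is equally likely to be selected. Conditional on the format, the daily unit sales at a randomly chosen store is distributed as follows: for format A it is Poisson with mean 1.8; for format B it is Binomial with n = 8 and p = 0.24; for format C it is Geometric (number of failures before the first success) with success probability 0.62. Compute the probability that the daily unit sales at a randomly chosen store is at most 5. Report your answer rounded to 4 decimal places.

Conditional on each format, P(X ≤ 5): A: 0.989622; B: 0.996619; C: 0.996989.
By total probability, P(X ≤ 5) = 0.333333·0.989622 + 0.333333·0.996619 + 0.333333·0.996989 = 0.99441.

0.9944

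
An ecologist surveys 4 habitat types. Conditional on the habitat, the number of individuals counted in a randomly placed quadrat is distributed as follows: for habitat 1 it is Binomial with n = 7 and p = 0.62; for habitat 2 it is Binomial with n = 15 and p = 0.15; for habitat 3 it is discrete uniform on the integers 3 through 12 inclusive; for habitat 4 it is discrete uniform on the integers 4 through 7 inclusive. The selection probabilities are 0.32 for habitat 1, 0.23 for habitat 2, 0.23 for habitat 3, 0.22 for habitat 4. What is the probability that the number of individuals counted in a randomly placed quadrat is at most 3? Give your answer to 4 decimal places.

0.2929

Conditional on each habitat, P(X ≤ 3): 1: 0.252105; 2: 0.822655; 3: 0.1; 4: 0.
By total probability, P(X ≤ 3) = 0.32·0.252105 + 0.23·0.822655 + 0.23·0.1 + 0.22·0 = 0.292884.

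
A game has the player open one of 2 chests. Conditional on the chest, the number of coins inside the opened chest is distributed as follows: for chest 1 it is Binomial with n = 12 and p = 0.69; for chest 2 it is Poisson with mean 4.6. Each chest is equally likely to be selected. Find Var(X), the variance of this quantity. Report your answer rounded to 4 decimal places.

Per component, 1: μ=8.28, E[X²]=71.1252; 2: μ=4.6, E[X²]=25.76.
E[X] = 0.5·8.28 + 0.5·4.6 = 6.44.
E[X²] = 0.5·71.1252 + 0.5·25.76 = 48.4426.
Var(X) = E[X²] − (E[X])² = 48.4426 − 41.4736 = 6.969.

6.9690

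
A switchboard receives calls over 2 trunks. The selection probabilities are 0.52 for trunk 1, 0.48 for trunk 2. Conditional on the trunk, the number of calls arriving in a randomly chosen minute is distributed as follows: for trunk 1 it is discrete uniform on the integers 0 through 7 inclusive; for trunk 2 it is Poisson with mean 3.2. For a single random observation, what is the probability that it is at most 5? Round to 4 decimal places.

Conditional on each trunk, P(X ≤ 5): 1: 0.75; 2: 0.894592.
By total probability, P(X ≤ 5) = 0.52·0.75 + 0.48·0.894592 = 0.819404.

0.8194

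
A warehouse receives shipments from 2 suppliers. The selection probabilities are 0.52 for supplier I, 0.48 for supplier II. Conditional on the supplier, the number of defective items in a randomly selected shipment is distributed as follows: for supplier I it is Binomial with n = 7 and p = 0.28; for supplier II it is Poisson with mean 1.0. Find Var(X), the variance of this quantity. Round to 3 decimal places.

Per component, I: μ=1.96, E[X²]=5.2528; II: μ=1, E[X²]=2.
E[X] = 0.52·1.96 + 0.48·1 = 1.4992.
E[X²] = 0.52·5.2528 + 0.48·2 = 3.69146.
Var(X) = E[X²] − (E[X])² = 3.69146 − 2.2476 = 1.44386.

1.444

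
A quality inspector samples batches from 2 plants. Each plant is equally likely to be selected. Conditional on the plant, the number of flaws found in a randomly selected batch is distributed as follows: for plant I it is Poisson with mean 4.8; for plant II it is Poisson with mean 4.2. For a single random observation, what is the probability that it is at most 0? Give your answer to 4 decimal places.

Conditional on each plant, P(X ≤ 0): I: 0.00822975; II: 0.0149956.
By total probability, P(X ≤ 0) = 0.5·0.00822975 + 0.5·0.0149956 = 0.0116127.

0.0116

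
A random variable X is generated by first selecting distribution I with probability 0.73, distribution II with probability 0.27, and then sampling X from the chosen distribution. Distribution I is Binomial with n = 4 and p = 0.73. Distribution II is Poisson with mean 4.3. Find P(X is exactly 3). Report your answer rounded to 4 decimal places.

Conditional on each component, P(X = 3): I: 0.420138; II: 0.179799.
By total probability, P(X = 3) = 0.73·0.420138 + 0.27·0.179799 = 0.355247.

0.3552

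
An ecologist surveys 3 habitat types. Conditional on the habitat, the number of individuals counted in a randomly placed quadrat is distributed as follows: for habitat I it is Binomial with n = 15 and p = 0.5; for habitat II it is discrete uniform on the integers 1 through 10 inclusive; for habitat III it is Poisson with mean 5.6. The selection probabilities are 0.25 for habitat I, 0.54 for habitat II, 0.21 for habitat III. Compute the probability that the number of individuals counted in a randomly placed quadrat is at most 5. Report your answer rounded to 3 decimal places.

Conditional on each habitat, P(X ≤ 5): I: 0.150879; II: 0.5; III: 0.511861.
By total probability, P(X ≤ 5) = 0.25·0.150879 + 0.54·0.5 + 0.21·0.511861 = 0.415211.

0.415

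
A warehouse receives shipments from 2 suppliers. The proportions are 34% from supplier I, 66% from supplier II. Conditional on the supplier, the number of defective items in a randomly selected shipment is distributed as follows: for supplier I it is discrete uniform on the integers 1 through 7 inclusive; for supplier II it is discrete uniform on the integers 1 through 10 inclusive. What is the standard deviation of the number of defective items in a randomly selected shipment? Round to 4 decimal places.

2.7037

Per component, I: μ=4, E[X²]=20; II: μ=5.5, E[X²]=38.5.
E[X] = 0.34·4 + 0.66·5.5 = 4.99.
E[X²] = 0.34·20 + 0.66·38.5 = 32.21.
Var(X) = E[X²] − (E[X])² = 32.21 − 24.9001 = 7.3099.
SD(X) = √7.3099 = 2.70368.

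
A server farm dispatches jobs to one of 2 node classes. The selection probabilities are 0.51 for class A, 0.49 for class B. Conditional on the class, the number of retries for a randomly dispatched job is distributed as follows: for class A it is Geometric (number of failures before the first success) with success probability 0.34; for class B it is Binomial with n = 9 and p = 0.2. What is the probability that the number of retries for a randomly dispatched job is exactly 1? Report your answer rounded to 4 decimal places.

Conditional on each class, P(X = 1): A: 0.2244; B: 0.30199.
By total probability, P(X = 1) = 0.51·0.2244 + 0.49·0.30199 = 0.262419.

0.2624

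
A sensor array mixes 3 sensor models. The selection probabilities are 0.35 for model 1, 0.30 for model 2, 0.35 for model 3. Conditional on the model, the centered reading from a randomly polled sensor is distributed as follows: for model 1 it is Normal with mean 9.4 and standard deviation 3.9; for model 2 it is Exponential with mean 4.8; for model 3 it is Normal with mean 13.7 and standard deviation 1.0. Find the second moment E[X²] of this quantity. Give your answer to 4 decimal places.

For each component E[X²] = Var + (mean)², giving 1: 103.57; 2: 46.08; 3: 188.69.
Overall E[X²] = 0.35·103.57 + 0.3·46.08 + 0.35·188.69 = 116.115.

116.1150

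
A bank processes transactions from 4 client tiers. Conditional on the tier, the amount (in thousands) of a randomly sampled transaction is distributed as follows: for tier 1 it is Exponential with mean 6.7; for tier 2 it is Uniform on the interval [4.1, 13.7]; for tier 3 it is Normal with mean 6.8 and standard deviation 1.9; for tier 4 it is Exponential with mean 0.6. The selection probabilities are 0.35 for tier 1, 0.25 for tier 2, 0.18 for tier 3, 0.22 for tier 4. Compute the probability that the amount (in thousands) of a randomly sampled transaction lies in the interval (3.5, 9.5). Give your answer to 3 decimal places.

0.423

Conditional on each tier, P(3.5 < X < 9.5): 1: 0.350883; 2: 0.5625; 3: 0.881142; 4: 0.00292817.
By total probability, P(3.5 < X < 9.5) = 0.35·0.350883 + 0.25·0.5625 + 0.18·0.881142 + 0.22·0.00292817 = 0.422684.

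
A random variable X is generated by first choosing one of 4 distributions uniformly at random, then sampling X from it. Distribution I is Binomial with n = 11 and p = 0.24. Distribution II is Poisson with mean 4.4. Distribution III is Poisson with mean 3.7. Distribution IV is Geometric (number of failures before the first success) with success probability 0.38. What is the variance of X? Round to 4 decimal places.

Per component, I: μ=2.64, E[X²]=8.976; II: μ=4.4, E[X²]=23.76; III: μ=3.7, E[X²]=17.39; IV: μ=1.63158, E[X²]=6.95568.
E[X] = 0.25·2.64 + 0.25·4.4 + 0.25·3.7 + 0.25·1.63158 = 3.09289.
E[X²] = 0.25·8.976 + 0.25·23.76 + 0.25·17.39 + 0.25·6.95568 = 14.2704.
Var(X) = E[X²] − (E[X])² = 14.2704 − 9.566 = 4.70442.

4.7044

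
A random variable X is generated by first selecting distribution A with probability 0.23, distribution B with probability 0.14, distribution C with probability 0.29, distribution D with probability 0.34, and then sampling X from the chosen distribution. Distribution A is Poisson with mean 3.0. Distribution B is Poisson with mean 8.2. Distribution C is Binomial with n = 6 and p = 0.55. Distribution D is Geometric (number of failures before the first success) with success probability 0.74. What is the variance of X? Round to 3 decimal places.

8.620

Per component, A: μ=3, E[X²]=12; B: μ=8.2, E[X²]=75.44; C: μ=3.3, E[X²]=12.375; D: μ=0.351351, E[X²]=0.598247.
E[X] = 0.23·3 + 0.14·8.2 + 0.29·3.3 + 0.34·0.351351 = 2.91446.
E[X²] = 0.23·12 + 0.14·75.44 + 0.29·12.375 + 0.34·0.598247 = 17.1138.
Var(X) = E[X²] − (E[X])² = 17.1138 − 8.49407 = 8.61968.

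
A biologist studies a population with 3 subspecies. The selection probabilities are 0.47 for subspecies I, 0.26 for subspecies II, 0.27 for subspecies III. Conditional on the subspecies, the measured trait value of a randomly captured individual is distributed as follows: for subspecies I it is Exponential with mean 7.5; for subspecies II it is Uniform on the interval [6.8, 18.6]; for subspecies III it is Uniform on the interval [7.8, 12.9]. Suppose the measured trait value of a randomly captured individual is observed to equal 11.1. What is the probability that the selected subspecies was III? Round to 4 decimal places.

0.5932

Likelihoods f(11.1 | ·): I: 0.0303517; II: 0.0847458; III: 0.196078.
Posterior ∝ prior × likelihood. Numerator for III: 0.27·0.196078 = 0.0529412.
Normalizing constant: 0.47·0.0303517 + 0.26·0.0847458 + 0.27·0.196078 = 0.0892404.
P(III | observation) = 0.0529412 / 0.0892404 = 0.593242.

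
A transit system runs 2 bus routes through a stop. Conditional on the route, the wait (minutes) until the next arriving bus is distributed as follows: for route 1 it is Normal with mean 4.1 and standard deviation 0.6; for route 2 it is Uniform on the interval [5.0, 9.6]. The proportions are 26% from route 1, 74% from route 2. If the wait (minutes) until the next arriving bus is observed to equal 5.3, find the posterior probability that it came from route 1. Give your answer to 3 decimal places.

0.127

Likelihoods f(5.3 | ·): 1: 0.0899849; 2: 0.217391.
Posterior ∝ prior × likelihood. Numerator for 1: 0.26·0.0899849 = 0.0233961.
Normalizing constant: 0.26·0.0899849 + 0.74·0.217391 = 0.184266.
P(1 | observation) = 0.0233961 / 0.184266 = 0.126969.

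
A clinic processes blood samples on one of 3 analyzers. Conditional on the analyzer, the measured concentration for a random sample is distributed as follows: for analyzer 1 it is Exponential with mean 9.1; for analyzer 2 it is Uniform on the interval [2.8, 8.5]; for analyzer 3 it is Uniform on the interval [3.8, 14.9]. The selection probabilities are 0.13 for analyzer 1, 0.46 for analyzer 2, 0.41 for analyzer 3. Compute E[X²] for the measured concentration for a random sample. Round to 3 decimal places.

77.513

For each component E[X²] = Var + (mean)², giving 1: 165.62; 2: 34.63; 3: 97.69.
Overall E[X²] = 0.13·165.62 + 0.46·34.63 + 0.41·97.69 = 77.5133.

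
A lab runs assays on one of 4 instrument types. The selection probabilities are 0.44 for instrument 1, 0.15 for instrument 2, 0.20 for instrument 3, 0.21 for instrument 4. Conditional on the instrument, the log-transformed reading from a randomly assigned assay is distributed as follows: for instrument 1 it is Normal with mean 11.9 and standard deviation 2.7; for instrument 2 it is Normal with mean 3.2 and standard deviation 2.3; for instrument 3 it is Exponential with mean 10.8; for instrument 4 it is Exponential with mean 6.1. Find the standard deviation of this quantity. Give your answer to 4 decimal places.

6.8029

Per component, 1: μ=11.9, E[X²]=148.9; 2: μ=3.2, E[X²]=15.53; 3: μ=10.8, E[X²]=233.28; 4: μ=6.1, E[X²]=74.42.
E[X] = 0.44·11.9 + 0.15·3.2 + 0.2·10.8 + 0.21·6.1 = 9.157.
E[X²] = 0.44·148.9 + 0.15·15.53 + 0.2·233.28 + 0.21·74.42 = 130.13.
Var(X) = E[X²] − (E[X])² = 130.13 − 83.8506 = 46.2791.
SD(X) = √46.2791 = 6.80287.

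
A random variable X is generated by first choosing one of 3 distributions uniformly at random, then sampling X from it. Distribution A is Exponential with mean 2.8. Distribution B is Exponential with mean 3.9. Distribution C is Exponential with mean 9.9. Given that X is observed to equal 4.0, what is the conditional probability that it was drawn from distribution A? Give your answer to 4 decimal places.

0.3494

Likelihoods f(4.0 | ·): A: 0.0855897; B: 0.0919401; C: 0.0674361.
Posterior ∝ prior × likelihood. Numerator for A: 0.333333·0.0855897 = 0.0285299.
Normalizing constant: 0.333333·0.0855897 + 0.333333·0.0919401 + 0.333333·0.0674361 = 0.0816553.
P(A | observation) = 0.0285299 / 0.0816553 = 0.349394.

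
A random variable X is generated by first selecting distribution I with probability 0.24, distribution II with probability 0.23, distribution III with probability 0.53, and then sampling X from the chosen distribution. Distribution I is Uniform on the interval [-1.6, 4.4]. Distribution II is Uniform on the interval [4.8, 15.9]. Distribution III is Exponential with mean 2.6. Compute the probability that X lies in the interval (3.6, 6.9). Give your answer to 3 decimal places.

Conditional on each component, P(3.6 < X < 6.9): I: 0.133333; II: 0.189189; III: 0.18004.
By total probability, P(3.6 < X < 6.9) = 0.24·0.133333 + 0.23·0.189189 + 0.53·0.18004 = 0.170935.

0.171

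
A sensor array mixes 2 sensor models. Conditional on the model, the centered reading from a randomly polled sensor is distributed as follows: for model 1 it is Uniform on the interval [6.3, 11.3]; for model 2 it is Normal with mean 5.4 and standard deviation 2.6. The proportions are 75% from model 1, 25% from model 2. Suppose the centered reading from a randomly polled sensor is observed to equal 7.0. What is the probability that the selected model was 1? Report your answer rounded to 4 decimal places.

0.8253

Likelihoods f(7.0 | ·): 1: 0.2; 2: 0.126971.
Posterior ∝ prior × likelihood. Numerator for 1: 0.75·0.2 = 0.15.
Normalizing constant: 0.75·0.2 + 0.25·0.126971 = 0.181743.
P(1 | observation) = 0.15 / 0.181743 = 0.825343.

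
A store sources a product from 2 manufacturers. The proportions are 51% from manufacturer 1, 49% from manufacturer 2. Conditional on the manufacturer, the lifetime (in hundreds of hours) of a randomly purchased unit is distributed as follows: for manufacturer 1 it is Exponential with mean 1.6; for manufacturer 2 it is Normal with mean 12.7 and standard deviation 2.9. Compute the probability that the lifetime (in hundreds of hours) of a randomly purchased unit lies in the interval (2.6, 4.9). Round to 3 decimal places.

0.078

Conditional on each manufacturer, P(2.6 < X < 4.9): 1: 0.150141; 2: 0.00332816.
By total probability, P(2.6 < X < 4.9) = 0.51·0.150141 + 0.49·0.00332816 = 0.0782027.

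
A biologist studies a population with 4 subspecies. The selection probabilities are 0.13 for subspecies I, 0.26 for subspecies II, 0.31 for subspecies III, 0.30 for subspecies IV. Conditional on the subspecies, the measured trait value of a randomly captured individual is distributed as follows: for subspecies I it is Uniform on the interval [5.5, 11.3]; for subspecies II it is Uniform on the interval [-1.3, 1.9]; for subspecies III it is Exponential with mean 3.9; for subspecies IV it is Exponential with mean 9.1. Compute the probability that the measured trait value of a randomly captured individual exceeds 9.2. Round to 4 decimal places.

Conditional on each subspecies, P(X > 9.2): I: 0.362069; II: 0; III: 0.0945171; IV: 0.363859.
By total probability, P(X > 9.2) = 0.13·0.362069 + 0.26·0 + 0.31·0.0945171 + 0.3·0.363859 = 0.185527.

0.1855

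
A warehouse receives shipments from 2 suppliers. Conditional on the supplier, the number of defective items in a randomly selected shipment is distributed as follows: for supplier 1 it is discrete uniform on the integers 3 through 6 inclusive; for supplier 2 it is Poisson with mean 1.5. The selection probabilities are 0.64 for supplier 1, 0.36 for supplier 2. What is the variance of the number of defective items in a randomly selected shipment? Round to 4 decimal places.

3.4136

Per component, 1: μ=4.5, E[X²]=21.5; 2: μ=1.5, E[X²]=3.75.
E[X] = 0.64·4.5 + 0.36·1.5 = 3.42.
E[X²] = 0.64·21.5 + 0.36·3.75 = 15.11.
Var(X) = E[X²] − (E[X])² = 15.11 − 11.6964 = 3.4136.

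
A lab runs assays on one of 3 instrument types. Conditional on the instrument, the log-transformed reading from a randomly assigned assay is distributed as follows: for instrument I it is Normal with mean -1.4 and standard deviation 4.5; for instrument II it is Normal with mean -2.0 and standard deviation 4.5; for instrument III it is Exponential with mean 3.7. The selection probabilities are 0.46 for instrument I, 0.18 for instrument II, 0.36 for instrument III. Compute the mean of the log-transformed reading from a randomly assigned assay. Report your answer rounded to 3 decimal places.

Component means — I: -1.4; II: -2; III: 3.7.
E[X] = 0.46·-1.4 + 0.18·-2 + 0.36·3.7 = 0.328.

0.328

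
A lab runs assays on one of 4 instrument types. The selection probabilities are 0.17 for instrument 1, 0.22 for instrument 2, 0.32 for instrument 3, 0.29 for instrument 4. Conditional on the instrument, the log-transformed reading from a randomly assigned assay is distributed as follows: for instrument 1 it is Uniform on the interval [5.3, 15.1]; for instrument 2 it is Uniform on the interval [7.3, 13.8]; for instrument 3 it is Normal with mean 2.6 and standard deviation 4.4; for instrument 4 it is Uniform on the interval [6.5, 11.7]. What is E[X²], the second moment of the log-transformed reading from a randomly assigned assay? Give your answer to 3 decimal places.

For each component E[X²] = Var + (mean)², giving 1: 112.043; 2: 114.823; 3: 26.12; 4: 85.0633.
Overall E[X²] = 0.17·112.043 + 0.22·114.823 + 0.32·26.12 + 0.29·85.0633 = 77.3353.

77.335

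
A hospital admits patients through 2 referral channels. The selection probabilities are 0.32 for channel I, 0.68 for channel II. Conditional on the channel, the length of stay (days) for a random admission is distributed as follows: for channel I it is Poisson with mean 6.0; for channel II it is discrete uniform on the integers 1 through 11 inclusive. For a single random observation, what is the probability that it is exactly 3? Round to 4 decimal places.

Conditional on each channel, P(X = 3): I: 0.0892351; II: 0.0909091.
By total probability, P(X = 3) = 0.32·0.0892351 + 0.68·0.0909091 = 0.0903734.

0.0904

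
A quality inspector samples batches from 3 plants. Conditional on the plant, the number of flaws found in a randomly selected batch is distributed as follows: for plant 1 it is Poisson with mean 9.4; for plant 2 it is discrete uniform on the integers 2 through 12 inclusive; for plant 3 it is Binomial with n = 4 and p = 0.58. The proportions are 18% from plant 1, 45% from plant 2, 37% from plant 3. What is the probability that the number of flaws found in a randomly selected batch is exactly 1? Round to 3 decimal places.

0.064

Conditional on each plant, P(X = 1): 1: 0.000777606; 2: 0; 3: 0.171884.
By total probability, P(X = 1) = 0.18·0.000777606 + 0.45·0 + 0.37·0.171884 = 0.0637371.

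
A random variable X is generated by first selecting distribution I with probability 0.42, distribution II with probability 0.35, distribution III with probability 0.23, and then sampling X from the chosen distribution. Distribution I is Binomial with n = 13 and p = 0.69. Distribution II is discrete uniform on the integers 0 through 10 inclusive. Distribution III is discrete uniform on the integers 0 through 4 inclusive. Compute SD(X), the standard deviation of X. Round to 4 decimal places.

3.5864

Per component, I: μ=8.97, E[X²]=83.2416; II: μ=5, E[X²]=35; III: μ=2, E[X²]=6.
E[X] = 0.42·8.97 + 0.35·5 + 0.23·2 = 5.9774.
E[X²] = 0.42·83.2416 + 0.35·35 + 0.23·6 = 48.5915.
Var(X) = E[X²] − (E[X])² = 48.5915 − 35.7293 = 12.8622.
SD(X) = √12.8622 = 3.58639.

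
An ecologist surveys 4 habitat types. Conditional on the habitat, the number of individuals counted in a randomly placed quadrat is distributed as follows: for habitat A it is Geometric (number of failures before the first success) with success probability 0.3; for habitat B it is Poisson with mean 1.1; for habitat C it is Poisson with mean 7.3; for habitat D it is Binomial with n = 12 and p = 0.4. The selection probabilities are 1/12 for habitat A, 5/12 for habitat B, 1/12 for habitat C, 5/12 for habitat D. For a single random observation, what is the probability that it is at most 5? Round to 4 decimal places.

0.7890

Conditional on each habitat, P(X ≤ 5): A: 0.882351; B: 0.999032; C: 0.264043; D: 0.665209.
By total probability, P(X ≤ 5) = 0.0833333·0.882351 + 0.416667·0.999032 + 0.0833333·0.264043 + 0.416667·0.665209 = 0.788966.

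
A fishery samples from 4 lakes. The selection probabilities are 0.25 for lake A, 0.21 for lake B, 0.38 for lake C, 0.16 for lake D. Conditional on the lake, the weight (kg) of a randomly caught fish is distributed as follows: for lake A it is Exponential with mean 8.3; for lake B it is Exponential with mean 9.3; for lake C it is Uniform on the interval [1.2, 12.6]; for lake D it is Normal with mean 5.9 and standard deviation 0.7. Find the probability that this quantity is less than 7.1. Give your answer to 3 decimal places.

Conditional on each lake, P(X < 7.1): A: 0.574896; B: 0.53394; C: 0.517544; D: 0.956762.
By total probability, P(X < 7.1) = 0.25·0.574896 + 0.21·0.53394 + 0.38·0.517544 + 0.16·0.956762 = 0.6056.

0.606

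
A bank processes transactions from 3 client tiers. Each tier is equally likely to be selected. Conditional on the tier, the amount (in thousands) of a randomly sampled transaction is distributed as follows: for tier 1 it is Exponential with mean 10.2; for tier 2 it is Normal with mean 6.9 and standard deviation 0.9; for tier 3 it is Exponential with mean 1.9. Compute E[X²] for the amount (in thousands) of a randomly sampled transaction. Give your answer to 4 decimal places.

87.9067

For each component E[X²] = Var + (mean)², giving 1: 208.08; 2: 48.42; 3: 7.22.
Overall E[X²] = 0.333333·208.08 + 0.333333·48.42 + 0.333333·7.22 = 87.9067.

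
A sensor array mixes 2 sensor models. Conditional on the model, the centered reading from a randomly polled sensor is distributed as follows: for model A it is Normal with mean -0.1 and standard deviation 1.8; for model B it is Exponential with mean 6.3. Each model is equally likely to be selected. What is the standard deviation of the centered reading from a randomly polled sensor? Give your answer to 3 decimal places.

Per component, A: μ=-0.1, E[X²]=3.25; B: μ=6.3, E[X²]=79.38.
E[X] = 0.5·-0.1 + 0.5·6.3 = 3.1.
E[X²] = 0.5·3.25 + 0.5·79.38 = 41.315.
Var(X) = E[X²] − (E[X])² = 41.315 − 9.61 = 31.705.
SD(X) = √31.705 = 5.63072.

5.631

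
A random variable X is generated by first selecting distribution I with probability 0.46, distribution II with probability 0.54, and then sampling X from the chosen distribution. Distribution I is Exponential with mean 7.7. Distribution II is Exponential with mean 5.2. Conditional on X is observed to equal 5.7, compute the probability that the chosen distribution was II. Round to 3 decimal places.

0.549

Likelihoods f(5.7 | ·): I: 0.0619468; II: 0.0642604.
Posterior ∝ prior × likelihood. Numerator for II: 0.54·0.0642604 = 0.0347006.
Normalizing constant: 0.46·0.0619468 + 0.54·0.0642604 = 0.0631961.
P(II | observation) = 0.0347006 / 0.0631961 = 0.549094.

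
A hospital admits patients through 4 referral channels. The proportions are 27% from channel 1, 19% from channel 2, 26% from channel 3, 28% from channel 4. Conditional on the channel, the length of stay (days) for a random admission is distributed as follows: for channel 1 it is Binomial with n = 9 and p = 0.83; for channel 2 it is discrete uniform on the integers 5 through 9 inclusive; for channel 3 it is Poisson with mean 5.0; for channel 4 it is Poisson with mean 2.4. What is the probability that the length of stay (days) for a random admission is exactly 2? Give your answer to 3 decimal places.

Conditional on each channel, P(X = 2): 1: 0.000101766; 2: 0; 3: 0.0842243; 4: 0.261268.
By total probability, P(X = 2) = 0.27·0.000101766 + 0.19·0 + 0.26·0.0842243 + 0.28·0.261268 = 0.0950808.

0.095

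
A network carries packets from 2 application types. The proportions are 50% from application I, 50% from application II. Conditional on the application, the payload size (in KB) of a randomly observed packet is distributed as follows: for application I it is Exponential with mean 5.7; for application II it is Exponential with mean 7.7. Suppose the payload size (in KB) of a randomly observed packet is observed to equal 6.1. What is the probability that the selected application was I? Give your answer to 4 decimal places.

Likelihoods f(6.1 | ·): I: 0.0601664; II: 0.0588109.
Posterior ∝ prior × likelihood. Numerator for I: 0.5·0.0601664 = 0.0300832.
Normalizing constant: 0.5·0.0601664 + 0.5·0.0588109 = 0.0594886.
P(I | observation) = 0.0300832 / 0.0594886 = 0.505696.

0.5057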